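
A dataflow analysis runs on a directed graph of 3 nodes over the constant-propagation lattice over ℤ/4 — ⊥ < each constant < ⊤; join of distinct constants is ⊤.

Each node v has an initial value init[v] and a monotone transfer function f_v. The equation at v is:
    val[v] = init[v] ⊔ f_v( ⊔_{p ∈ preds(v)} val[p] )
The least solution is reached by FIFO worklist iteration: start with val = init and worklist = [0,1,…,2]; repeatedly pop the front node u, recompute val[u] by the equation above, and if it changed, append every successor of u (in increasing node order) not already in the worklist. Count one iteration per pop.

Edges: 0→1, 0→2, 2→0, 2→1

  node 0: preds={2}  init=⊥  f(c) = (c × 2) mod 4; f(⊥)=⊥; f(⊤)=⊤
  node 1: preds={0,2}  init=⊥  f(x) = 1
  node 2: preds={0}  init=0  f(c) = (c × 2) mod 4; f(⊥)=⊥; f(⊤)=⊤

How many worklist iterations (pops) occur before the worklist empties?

3

Trace (3 dequeues):
  [1] u=0 | in 0 | out 0 | prev ⊥ | push {}
  [2] u=1 | in 0 | out 1 | prev ⊥ | push {}
  [3] u=2 | in 0 | out 0 | ==

Converged values:
  [0] 0
  [1] 1
  [2] 0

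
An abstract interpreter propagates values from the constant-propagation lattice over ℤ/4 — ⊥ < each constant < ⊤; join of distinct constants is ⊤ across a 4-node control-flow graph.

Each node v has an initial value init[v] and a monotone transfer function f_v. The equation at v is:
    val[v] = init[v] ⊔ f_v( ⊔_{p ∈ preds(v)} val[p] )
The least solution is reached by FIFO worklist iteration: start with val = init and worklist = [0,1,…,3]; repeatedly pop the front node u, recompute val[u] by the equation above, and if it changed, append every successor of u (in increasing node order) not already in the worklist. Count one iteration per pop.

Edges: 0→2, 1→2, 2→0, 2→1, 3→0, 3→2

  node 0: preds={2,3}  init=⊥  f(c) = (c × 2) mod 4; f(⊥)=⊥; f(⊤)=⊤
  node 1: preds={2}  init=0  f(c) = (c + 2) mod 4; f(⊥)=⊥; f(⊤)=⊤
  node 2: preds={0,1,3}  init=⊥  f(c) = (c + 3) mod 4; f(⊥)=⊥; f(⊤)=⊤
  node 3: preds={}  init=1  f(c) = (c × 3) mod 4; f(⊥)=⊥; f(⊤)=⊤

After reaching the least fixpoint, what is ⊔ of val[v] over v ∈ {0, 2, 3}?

⊤

Iteration log — 7 steps:
  step 1. node 0  ⊔preds=1  new=2  old=⊥  +wl: 
  step 2. node 1  ⊔preds=⊥  new=0  stable
  step 3. node 2  ⊔preds=⊤  new=⊤  old=⊥  +wl: 0,1
  step 4. node 3  ⊔preds=⊥  new=1  stable
  step 5. node 0  ⊔preds=⊤  new=⊤  old=2  +wl: 2
  step 6. node 1  ⊔preds=⊤  new=⊤  old=0  +wl: 
  step 7. node 2  ⊔preds=⊤  new=⊤  stable

Least fixpoint reached:
  node 0: ⊤
  node 1: ⊤
  node 2: ⊤
  node 3: 1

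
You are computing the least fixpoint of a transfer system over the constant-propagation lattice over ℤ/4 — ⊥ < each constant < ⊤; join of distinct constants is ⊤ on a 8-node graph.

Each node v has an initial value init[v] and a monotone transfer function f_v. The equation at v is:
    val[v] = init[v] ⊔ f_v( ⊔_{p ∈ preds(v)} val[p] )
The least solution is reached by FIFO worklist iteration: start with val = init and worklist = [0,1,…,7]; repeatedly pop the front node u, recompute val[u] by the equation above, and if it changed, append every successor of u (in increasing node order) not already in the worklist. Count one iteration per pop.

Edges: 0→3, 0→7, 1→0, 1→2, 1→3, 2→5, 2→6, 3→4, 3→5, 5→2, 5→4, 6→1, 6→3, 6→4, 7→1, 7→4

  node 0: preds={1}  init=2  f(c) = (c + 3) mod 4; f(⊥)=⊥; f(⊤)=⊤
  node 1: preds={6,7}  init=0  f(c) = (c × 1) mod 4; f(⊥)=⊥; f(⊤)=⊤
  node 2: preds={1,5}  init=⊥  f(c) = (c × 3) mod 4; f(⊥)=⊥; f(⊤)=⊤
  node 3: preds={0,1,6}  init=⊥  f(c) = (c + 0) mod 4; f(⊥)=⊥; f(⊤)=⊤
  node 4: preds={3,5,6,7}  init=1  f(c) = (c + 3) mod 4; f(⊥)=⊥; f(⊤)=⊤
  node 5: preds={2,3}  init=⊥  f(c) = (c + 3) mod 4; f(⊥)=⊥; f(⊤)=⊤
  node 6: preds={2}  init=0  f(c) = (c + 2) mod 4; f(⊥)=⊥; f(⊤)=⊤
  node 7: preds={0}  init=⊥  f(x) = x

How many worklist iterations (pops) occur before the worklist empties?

Trace (16 dequeues):
  [1] u=0 | in 0 | out ⊤ | prev 2 | push {}
  [2] u=1 | in 0 | out 0 | ==
  [3] u=2 | in 0 | out 0 | prev ⊥ | push {}
  [4] u=3 | in ⊤ | out ⊤ | prev ⊥ | push {}
  [5] u=4 | in ⊤ | out ⊤ | prev 1 | push {}
  [6] u=5 | in ⊤ | out ⊤ | prev ⊥ | push {2,4}
  [7] u=6 | in 0 | out ⊤ | prev 0 | push {1,3}
  [8] u=7 | in ⊤ | out ⊤ | prev ⊥ | push {}
  [9] u=2 | in ⊤ | out ⊤ | prev 0 | push {5,6}
  [10] u=4 | in ⊤ | out ⊤ | ==
  [11] u=1 | in ⊤ | out ⊤ | prev 0 | push {0,2}
  [12] u=3 | in ⊤ | out ⊤ | ==
  [13] u=5 | in ⊤ | out ⊤ | ==
  [14] u=6 | in ⊤ | out ⊤ | ==
  [15] u=0 | in ⊤ | out ⊤ | ==
  [16] u=2 | in ⊤ | out ⊤ | ==

Converged values:
  [0] ⊤
  [1] ⊤
  [2] ⊤
  [3] ⊤
  [4] ⊤
  [5] ⊤
  [6] ⊤
  [7] ⊤

16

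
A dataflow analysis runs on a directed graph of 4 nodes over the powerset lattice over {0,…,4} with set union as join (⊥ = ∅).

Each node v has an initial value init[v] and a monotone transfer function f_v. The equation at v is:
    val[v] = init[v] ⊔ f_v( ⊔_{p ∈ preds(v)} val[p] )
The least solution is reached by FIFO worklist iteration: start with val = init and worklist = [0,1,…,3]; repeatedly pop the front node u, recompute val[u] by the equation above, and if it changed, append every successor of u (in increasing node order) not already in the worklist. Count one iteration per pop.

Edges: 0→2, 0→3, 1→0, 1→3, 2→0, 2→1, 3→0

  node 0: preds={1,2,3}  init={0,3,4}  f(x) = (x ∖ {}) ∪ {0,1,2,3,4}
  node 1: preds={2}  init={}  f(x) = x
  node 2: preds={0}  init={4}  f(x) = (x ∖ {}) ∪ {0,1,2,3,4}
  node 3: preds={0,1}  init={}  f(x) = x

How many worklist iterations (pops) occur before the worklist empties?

Worklist (8 pops):
  #1 pop 0: in={4} → {0,1,2,3,4} (was {0,3,4}); enqueue []
  #2 pop 1: in={4} → {4} (was {}); enqueue [0]
  #3 pop 2: in={0,1,2,3,4} → {0,1,2,3,4} (was {4}); enqueue [1]
  #4 pop 3: in={0,1,2,3,4} → {0,1,2,3,4} (was {}); enqueue []
  #5 pop 0: in={0,1,2,3,4} → {0,1,2,3,4} (no change)
  #6 pop 1: in={0,1,2,3,4} → {0,1,2,3,4} (was {4}); enqueue [0,3]
  #7 pop 0: in={0,1,2,3,4} → {0,1,2,3,4} (no change)
  #8 pop 3: in={0,1,2,3,4} → {0,1,2,3,4} (no change)

Fixpoint:
  val[0] = {0,1,2,3,4}
  val[1] = {0,1,2,3,4}
  val[2] = {0,1,2,3,4}
  val[3] = {0,1,2,3,4}

8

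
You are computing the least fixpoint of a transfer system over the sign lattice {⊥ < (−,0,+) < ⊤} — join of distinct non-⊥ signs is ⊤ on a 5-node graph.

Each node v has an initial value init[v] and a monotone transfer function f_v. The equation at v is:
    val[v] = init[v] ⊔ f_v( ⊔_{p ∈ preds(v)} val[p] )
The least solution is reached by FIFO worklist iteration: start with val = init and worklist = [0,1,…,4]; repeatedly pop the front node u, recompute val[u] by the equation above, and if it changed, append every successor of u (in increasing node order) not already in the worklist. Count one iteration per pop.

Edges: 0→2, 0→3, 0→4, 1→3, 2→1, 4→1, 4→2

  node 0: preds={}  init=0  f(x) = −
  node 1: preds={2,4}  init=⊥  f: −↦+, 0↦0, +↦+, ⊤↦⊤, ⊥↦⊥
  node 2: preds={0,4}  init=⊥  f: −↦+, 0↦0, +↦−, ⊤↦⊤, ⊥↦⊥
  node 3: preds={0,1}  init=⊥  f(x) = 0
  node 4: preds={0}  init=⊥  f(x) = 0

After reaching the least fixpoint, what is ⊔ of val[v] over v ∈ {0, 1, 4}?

⊤

Trace (8 dequeues):
  [1] u=0 | in ⊥ | out ⊤ | prev 0 | push {}
  [2] u=1 | in ⊥ | out ⊥ | ==
  [3] u=2 | in ⊤ | out ⊤ | prev ⊥ | push {1}
  [4] u=3 | in ⊤ | out 0 | prev ⊥ | push {}
  [5] u=4 | in ⊤ | out 0 | prev ⊥ | push {2}
  [6] u=1 | in ⊤ | out ⊤ | prev ⊥ | push {3}
  [7] u=2 | in ⊤ | out ⊤ | ==
  [8] u=3 | in ⊤ | out 0 | ==

Converged values:
  [0] ⊤
  [1] ⊤
  [2] ⊤
  [3] 0
  [4] 0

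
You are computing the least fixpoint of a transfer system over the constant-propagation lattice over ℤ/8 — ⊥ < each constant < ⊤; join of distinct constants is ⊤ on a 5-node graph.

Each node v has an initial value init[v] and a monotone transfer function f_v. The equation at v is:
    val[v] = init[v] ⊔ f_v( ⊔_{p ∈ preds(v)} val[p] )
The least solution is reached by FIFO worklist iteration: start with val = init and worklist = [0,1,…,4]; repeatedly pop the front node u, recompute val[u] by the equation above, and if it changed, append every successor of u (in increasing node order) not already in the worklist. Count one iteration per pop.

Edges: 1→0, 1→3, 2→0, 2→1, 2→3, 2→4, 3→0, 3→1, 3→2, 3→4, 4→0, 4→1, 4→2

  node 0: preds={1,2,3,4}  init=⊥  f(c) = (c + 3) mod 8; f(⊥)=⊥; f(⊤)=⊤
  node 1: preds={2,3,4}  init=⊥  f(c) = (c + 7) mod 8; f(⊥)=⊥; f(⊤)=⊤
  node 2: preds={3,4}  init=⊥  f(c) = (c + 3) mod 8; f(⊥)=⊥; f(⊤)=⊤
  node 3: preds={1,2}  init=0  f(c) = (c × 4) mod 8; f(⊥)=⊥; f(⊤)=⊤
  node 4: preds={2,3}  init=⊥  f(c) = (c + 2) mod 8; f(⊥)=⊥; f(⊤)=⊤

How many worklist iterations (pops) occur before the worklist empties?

12

Trace (12 dequeues):
  [1] u=0 | in 0 | out 3 | prev ⊥ | push {}
  [2] u=1 | in 0 | out 7 | prev ⊥ | push {0}
  [3] u=2 | in 0 | out 3 | prev ⊥ | push {1}
  [4] u=3 | in ⊤ | out ⊤ | prev 0 | push {2}
  [5] u=4 | in ⊤ | out ⊤ | prev ⊥ | push {}
  [6] u=0 | in ⊤ | out ⊤ | prev 3 | push {}
  [7] u=1 | in ⊤ | out ⊤ | prev 7 | push {0,3}
  [8] u=2 | in ⊤ | out ⊤ | prev 3 | push {1,4}
  [9] u=0 | in ⊤ | out ⊤ | ==
  [10] u=3 | in ⊤ | out ⊤ | ==
  [11] u=1 | in ⊤ | out ⊤ | ==
  [12] u=4 | in ⊤ | out ⊤ | ==

Converged values:
  [0] ⊤
  [1] ⊤
  [2] ⊤
  [3] ⊤
  [4] ⊤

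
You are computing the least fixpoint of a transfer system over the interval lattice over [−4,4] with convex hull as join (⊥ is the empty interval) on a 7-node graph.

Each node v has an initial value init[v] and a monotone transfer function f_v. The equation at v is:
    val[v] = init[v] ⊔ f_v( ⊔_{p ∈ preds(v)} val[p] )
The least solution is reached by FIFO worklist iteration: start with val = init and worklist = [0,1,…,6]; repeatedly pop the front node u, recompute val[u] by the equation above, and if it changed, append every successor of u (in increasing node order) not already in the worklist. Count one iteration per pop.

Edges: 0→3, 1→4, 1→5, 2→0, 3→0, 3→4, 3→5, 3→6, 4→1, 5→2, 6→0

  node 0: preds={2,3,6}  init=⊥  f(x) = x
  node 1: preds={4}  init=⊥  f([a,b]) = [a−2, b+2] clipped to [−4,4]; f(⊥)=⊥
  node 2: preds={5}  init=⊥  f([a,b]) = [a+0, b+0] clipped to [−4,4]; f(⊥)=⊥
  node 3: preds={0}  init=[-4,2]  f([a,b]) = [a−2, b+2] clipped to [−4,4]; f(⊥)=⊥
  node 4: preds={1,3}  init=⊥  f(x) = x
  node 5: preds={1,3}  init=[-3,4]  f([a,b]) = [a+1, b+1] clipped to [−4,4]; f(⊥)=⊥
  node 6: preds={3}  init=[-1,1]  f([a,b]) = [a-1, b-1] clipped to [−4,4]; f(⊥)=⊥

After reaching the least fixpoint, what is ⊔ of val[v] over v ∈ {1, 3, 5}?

Worklist (12 pops):
  #1 pop 0: in=[-4,2] → [-4,2] (was ⊥); enqueue []
  #2 pop 1: in=⊥ → ⊥ (no change)
  #3 pop 2: in=[-3,4] → [-3,4] (was ⊥); enqueue [0]
  #4 pop 3: in=[-4,2] → [-4,4] (was [-4,2]); enqueue []
  #5 pop 4: in=[-4,4] → [-4,4] (was ⊥); enqueue [1]
  #6 pop 5: in=[-4,4] → [-3,4] (no change)
  #7 pop 6: in=[-4,4] → [-4,3] (was [-1,1]); enqueue []
  #8 pop 0: in=[-4,4] → [-4,4] (was [-4,2]); enqueue [3]
  #9 pop 1: in=[-4,4] → [-4,4] (was ⊥); enqueue [4,5]
  #10 pop 3: in=[-4,4] → [-4,4] (no change)
  #11 pop 4: in=[-4,4] → [-4,4] (no change)
  #12 pop 5: in=[-4,4] → [-3,4] (no change)

Fixpoint:
  val[0] = [-4,4]
  val[1] = [-4,4]
  val[2] = [-3,4]
  val[3] = [-4,4]
  val[4] = [-4,4]
  val[5] = [-3,4]
  val[6] = [-4,3]

[-4,4]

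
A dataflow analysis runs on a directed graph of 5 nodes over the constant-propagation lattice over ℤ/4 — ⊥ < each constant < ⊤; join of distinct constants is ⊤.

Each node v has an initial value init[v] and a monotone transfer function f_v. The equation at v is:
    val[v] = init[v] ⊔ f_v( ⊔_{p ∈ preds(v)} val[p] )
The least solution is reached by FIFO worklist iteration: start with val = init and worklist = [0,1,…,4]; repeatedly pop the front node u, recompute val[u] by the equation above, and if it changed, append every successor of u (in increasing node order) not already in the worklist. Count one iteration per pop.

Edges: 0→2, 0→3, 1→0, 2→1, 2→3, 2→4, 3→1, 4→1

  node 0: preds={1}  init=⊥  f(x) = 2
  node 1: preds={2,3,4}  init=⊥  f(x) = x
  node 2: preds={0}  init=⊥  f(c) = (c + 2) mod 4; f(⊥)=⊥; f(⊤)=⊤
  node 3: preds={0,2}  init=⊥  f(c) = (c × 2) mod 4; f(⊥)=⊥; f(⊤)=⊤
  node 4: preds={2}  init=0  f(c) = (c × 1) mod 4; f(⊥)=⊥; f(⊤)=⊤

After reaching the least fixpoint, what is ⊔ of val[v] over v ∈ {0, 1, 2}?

Worklist (8 pops):
  #1 pop 0: in=⊥ → 2 (was ⊥); enqueue []
  #2 pop 1: in=0 → 0 (was ⊥); enqueue [0]
  #3 pop 2: in=2 → 0 (was ⊥); enqueue [1]
  #4 pop 3: in=⊤ → ⊤ (was ⊥); enqueue []
  #5 pop 4: in=0 → 0 (no change)
  #6 pop 0: in=0 → 2 (no change)
  #7 pop 1: in=⊤ → ⊤ (was 0); enqueue [0]
  #8 pop 0: in=⊤ → 2 (no change)

Fixpoint:
  val[0] = 2
  val[1] = ⊤
  val[2] = 0
  val[3] = ⊤
  val[4] = 0

⊤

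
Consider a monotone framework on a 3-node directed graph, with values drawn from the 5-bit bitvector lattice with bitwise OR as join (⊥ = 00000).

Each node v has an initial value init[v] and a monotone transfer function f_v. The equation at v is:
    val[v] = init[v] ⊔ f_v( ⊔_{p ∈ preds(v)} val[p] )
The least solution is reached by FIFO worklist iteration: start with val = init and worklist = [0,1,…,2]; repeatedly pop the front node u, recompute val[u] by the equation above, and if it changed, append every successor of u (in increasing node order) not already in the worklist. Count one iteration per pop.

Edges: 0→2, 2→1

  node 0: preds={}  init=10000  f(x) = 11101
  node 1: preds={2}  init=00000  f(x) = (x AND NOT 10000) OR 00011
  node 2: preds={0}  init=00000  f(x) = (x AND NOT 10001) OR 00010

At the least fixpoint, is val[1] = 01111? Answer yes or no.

yes

Trace (4 dequeues):
  [1] u=0 | in 00000 | out 11101 | prev 10000 | push {}
  [2] u=1 | in 00000 | out 00011 | prev 00000 | push {}
  [3] u=2 | in 11101 | out 01110 | prev 00000 | push {1}
  [4] u=1 | in 01110 | out 01111 | prev 00011 | push {}

Converged values:
  [0] 11101
  [1] 01111
  [2] 01110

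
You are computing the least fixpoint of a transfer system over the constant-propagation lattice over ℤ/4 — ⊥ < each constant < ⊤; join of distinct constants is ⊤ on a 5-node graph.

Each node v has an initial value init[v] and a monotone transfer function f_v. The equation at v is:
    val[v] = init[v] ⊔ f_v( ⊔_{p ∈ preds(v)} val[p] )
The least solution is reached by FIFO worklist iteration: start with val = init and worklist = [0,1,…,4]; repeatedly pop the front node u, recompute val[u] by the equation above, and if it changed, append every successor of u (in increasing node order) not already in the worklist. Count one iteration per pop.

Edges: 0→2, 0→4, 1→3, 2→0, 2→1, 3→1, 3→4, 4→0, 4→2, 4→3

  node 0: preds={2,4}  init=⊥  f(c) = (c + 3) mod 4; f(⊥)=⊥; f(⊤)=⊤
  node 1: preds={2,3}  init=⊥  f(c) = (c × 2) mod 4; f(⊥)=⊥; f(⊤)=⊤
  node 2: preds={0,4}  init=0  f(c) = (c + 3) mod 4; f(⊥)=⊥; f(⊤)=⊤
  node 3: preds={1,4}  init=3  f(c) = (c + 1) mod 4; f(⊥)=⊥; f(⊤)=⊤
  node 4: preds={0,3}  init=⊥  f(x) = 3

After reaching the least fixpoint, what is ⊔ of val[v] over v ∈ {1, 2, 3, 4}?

⊤

Iteration log — 10 steps:
  step 1. node 0  ⊔preds=0  new=3  old=⊥  +wl: 
  step 2. node 1  ⊔preds=⊤  new=⊤  old=⊥  +wl: 
  step 3. node 2  ⊔preds=3  new=⊤  old=0  +wl: 0,1
  step 4. node 3  ⊔preds=⊤  new=⊤  old=3  +wl: 
  step 5. node 4  ⊔preds=⊤  new=3  old=⊥  +wl: 2,3
  step 6. node 0  ⊔preds=⊤  new=⊤  old=3  +wl: 4
  step 7. node 1  ⊔preds=⊤  new=⊤  stable
  step 8. node 2  ⊔preds=⊤  new=⊤  stable
  step 9. node 3  ⊔preds=⊤  new=⊤  stable
  step 10. node 4  ⊔preds=⊤  new=3  stable

Least fixpoint reached:
  node 0: ⊤
  node 1: ⊤
  node 2: ⊤
  node 3: ⊤
  node 4: 3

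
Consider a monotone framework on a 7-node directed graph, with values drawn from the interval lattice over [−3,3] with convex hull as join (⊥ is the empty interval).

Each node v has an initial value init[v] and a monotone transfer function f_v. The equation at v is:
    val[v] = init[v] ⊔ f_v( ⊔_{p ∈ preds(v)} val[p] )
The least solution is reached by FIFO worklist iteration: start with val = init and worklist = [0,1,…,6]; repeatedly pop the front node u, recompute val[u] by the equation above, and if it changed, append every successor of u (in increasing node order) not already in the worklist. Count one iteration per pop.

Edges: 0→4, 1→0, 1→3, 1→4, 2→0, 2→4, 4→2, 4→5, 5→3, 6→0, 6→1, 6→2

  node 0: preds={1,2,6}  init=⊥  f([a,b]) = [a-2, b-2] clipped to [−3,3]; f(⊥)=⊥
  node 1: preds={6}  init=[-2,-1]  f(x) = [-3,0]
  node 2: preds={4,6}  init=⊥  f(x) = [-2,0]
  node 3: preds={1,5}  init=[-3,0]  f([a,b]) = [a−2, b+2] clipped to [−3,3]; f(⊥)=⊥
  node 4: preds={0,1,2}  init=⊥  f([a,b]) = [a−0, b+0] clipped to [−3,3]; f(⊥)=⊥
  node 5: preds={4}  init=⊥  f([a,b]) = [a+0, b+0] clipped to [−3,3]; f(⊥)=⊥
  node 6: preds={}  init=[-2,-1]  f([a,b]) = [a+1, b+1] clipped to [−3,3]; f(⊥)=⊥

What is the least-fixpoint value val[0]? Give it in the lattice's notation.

[-3,-2]

Trace (11 dequeues):
  [1] u=0 | in [-2,-1] | out [-3,-3] | prev ⊥ | push {}
  [2] u=1 | in [-2,-1] | out [-3,0] | prev [-2,-1] | push {0}
  [3] u=2 | in [-2,-1] | out [-2,0] | prev ⊥ | push {}
  [4] u=3 | in [-3,0] | out [-3,2] | prev [-3,0] | push {}
  [5] u=4 | in [-3,0] | out [-3,0] | prev ⊥ | push {2}
  [6] u=5 | in [-3,0] | out [-3,0] | prev ⊥ | push {3}
  [7] u=6 | in ⊥ | out [-2,-1] | ==
  [8] u=0 | in [-3,0] | out [-3,-2] | prev [-3,-3] | push {4}
  [9] u=2 | in [-3,0] | out [-2,0] | ==
  [10] u=3 | in [-3,0] | out [-3,2] | ==
  [11] u=4 | in [-3,0] | out [-3,0] | ==

Converged values:
  [0] [-3,-2]
  [1] [-3,0]
  [2] [-2,0]
  [3] [-3,2]
  [4] [-3,0]
  [5] [-3,0]
  [6] [-2,-1]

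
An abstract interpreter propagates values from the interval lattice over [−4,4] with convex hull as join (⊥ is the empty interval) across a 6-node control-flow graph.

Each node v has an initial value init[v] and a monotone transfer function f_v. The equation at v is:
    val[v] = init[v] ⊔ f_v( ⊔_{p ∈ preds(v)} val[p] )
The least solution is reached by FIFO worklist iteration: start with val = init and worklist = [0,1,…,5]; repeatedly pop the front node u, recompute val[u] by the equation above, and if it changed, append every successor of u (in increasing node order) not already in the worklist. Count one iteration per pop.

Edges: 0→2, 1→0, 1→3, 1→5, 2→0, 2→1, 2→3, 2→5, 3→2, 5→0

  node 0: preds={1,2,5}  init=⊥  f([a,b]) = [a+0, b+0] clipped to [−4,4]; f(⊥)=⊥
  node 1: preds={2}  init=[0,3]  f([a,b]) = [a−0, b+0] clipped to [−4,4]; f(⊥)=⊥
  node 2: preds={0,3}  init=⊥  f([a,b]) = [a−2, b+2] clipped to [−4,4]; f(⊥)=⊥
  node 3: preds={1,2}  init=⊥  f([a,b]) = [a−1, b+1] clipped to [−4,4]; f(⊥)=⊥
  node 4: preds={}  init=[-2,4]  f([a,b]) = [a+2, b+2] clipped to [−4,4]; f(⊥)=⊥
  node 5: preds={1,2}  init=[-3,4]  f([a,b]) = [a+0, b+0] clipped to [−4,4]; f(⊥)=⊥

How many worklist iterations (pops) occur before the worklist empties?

12

Worklist (12 pops):
  #1 pop 0: in=[-3,4] → [-3,4] (was ⊥); enqueue []
  #2 pop 1: in=⊥ → [0,3] (no change)
  #3 pop 2: in=[-3,4] → [-4,4] (was ⊥); enqueue [0,1]
  #4 pop 3: in=[-4,4] → [-4,4] (was ⊥); enqueue [2]
  #5 pop 4: in=⊥ → [-2,4] (no change)
  #6 pop 5: in=[-4,4] → [-4,4] (was [-3,4]); enqueue []
  #7 pop 0: in=[-4,4] → [-4,4] (was [-3,4]); enqueue []
  #8 pop 1: in=[-4,4] → [-4,4] (was [0,3]); enqueue [0,3,5]
  #9 pop 2: in=[-4,4] → [-4,4] (no change)
  #10 pop 0: in=[-4,4] → [-4,4] (no change)
  #11 pop 3: in=[-4,4] → [-4,4] (no change)
  #12 pop 5: in=[-4,4] → [-4,4] (no change)

Fixpoint:
  val[0] = [-4,4]
  val[1] = [-4,4]
  val[2] = [-4,4]
  val[3] = [-4,4]
  val[4] = [-2,4]
  val[5] = [-4,4]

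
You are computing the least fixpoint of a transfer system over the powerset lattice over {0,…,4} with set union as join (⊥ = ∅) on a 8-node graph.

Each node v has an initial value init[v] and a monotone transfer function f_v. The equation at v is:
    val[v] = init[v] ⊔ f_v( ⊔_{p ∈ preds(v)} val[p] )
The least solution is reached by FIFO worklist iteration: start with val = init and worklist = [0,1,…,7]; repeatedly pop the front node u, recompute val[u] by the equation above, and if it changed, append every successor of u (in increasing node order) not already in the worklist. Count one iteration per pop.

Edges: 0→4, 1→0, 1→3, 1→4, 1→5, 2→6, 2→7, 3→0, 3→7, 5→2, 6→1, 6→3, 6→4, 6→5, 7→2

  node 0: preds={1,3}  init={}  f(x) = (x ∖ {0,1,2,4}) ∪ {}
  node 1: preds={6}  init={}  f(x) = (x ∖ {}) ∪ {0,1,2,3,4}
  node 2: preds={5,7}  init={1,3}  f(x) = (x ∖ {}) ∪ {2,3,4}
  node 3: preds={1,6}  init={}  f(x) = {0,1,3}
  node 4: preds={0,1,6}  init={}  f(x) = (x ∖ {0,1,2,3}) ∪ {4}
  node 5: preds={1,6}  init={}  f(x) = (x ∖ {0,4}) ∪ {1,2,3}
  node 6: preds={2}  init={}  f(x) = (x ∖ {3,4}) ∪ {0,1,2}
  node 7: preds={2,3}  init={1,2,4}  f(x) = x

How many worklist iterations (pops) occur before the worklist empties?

16

Trace (16 dequeues):
  [1] u=0 | in {} | out {} | ==
  [2] u=1 | in {} | out {0,1,2,3,4} | prev {} | push {0}
  [3] u=2 | in {1,2,4} | out {1,2,3,4} | prev {1,3} | push {}
  [4] u=3 | in {0,1,2,3,4} | out {0,1,3} | prev {} | push {}
  [5] u=4 | in {0,1,2,3,4} | out {4} | prev {} | push {}
  [6] u=5 | in {0,1,2,3,4} | out {1,2,3} | prev {} | push {2}
  [7] u=6 | in {1,2,3,4} | out {0,1,2} | prev {} | push {1,3,4,5}
  [8] u=7 | in {0,1,2,3,4} | out {0,1,2,3,4} | prev {1,2,4} | push {}
  [9] u=0 | in {0,1,2,3,4} | out {3} | prev {} | push {}
  [10] u=2 | in {0,1,2,3,4} | out {0,1,2,3,4} | prev {1,2,3,4} | push {6,7}
  [11] u=1 | in {0,1,2} | out {0,1,2,3,4} | ==
  [12] u=3 | in {0,1,2,3,4} | out {0,1,3} | ==
  [13] u=4 | in {0,1,2,3,4} | out {4} | ==
  [14] u=5 | in {0,1,2,3,4} | out {1,2,3} | ==
  [15] u=6 | in {0,1,2,3,4} | out {0,1,2} | ==
  [16] u=7 | in {0,1,2,3,4} | out {0,1,2,3,4} | ==

Converged values:
  [0] {3}
  [1] {0,1,2,3,4}
  [2] {0,1,2,3,4}
  [3] {0,1,3}
  [4] {4}
  [5] {1,2,3}
  [6] {0,1,2}
  [7] {0,1,2,3,4}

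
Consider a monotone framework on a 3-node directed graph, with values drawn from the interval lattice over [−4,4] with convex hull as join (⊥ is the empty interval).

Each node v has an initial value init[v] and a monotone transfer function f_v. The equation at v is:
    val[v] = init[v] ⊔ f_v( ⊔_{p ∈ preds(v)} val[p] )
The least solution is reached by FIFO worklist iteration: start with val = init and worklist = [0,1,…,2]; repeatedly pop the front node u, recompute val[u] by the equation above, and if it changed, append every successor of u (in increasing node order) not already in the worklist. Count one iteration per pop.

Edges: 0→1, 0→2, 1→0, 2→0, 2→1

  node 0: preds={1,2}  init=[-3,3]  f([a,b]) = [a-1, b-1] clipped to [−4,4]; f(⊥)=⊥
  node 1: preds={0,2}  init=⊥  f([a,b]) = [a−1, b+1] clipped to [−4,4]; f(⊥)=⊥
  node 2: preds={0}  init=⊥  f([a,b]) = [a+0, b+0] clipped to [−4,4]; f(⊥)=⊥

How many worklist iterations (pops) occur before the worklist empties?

Trace (8 dequeues):
  [1] u=0 | in ⊥ | out [-3,3] | ==
  [2] u=1 | in [-3,3] | out [-4,4] | prev ⊥ | push {0}
  [3] u=2 | in [-3,3] | out [-3,3] | prev ⊥ | push {1}
  [4] u=0 | in [-4,4] | out [-4,3] | prev [-3,3] | push {2}
  [5] u=1 | in [-4,3] | out [-4,4] | ==
  [6] u=2 | in [-4,3] | out [-4,3] | prev [-3,3] | push {0,1}
  [7] u=0 | in [-4,4] | out [-4,3] | ==
  [8] u=1 | in [-4,3] | out [-4,4] | ==

Converged values:
  [0] [-4,3]
  [1] [-4,4]
  [2] [-4,3]

8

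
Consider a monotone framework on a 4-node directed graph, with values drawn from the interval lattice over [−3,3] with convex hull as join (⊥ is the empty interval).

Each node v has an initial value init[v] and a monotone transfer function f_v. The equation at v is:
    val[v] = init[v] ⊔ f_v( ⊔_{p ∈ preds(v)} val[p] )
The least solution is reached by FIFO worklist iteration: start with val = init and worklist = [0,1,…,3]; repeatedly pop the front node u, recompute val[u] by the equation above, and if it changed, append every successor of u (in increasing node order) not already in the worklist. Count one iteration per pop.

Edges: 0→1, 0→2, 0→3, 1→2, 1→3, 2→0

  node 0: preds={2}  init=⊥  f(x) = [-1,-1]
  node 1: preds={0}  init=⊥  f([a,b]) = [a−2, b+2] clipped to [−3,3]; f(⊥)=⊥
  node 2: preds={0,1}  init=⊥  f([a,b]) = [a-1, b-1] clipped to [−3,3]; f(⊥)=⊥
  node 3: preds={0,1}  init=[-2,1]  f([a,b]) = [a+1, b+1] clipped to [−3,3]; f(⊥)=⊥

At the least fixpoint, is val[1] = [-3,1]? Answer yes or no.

yes

Iteration log — 5 steps:
  step 1. node 0  ⊔preds=⊥  new=[-1,-1]  old=⊥  +wl: 
  step 2. node 1  ⊔preds=[-1,-1]  new=[-3,1]  old=⊥  +wl: 
  step 3. node 2  ⊔preds=[-3,1]  new=[-3,0]  old=⊥  +wl: 0
  step 4. node 3  ⊔preds=[-3,1]  new=[-2,2]  old=[-2,1]  +wl: 
  step 5. node 0  ⊔preds=[-3,0]  new=[-1,-1]  stable

Least fixpoint reached:
  node 0: [-1,-1]
  node 1: [-3,1]
  node 2: [-3,0]
  node 3: [-2,2]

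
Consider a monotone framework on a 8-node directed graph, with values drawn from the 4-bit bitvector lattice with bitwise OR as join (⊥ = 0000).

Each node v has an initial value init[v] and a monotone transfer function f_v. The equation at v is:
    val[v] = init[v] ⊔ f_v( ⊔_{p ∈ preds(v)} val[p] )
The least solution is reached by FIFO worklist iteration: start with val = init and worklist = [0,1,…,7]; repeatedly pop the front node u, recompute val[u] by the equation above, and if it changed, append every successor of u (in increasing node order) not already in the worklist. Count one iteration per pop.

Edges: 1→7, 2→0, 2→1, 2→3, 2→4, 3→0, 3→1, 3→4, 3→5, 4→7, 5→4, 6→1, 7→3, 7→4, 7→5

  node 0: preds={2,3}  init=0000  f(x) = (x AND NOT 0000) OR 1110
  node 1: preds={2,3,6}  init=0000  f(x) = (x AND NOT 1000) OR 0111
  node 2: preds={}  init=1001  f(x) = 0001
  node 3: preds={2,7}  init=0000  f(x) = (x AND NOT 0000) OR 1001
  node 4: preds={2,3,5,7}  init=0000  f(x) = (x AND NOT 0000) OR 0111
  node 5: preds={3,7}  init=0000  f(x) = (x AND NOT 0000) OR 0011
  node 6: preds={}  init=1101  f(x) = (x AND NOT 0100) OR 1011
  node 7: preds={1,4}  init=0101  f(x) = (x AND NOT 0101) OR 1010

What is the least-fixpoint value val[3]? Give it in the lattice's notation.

Worklist (16 pops):
  #1 pop 0: in=1001 → 1111 (was 0000); enqueue []
  #2 pop 1: in=1101 → 0111 (was 0000); enqueue []
  #3 pop 2: in=0000 → 1001 (no change)
  #4 pop 3: in=1101 → 1101 (was 0000); enqueue [0,1]
  #5 pop 4: in=1101 → 1111 (was 0000); enqueue []
  #6 pop 5: in=1101 → 1111 (was 0000); enqueue [4]
  #7 pop 6: in=0000 → 1111 (was 1101); enqueue []
  #8 pop 7: in=1111 → 1111 (was 0101); enqueue [3,5]
  #9 pop 0: in=1101 → 1111 (no change)
  #10 pop 1: in=1111 → 0111 (no change)
  #11 pop 4: in=1111 → 1111 (no change)
  #12 pop 3: in=1111 → 1111 (was 1101); enqueue [0,1,4]
  #13 pop 5: in=1111 → 1111 (no change)
  #14 pop 0: in=1111 → 1111 (no change)
  #15 pop 1: in=1111 → 0111 (no change)
  #16 pop 4: in=1111 → 1111 (no change)

Fixpoint:
  val[0] = 1111
  val[1] = 0111
  val[2] = 1001
  val[3] = 1111
  val[4] = 1111
  val[5] = 1111
  val[6] = 1111
  val[7] = 1111

1111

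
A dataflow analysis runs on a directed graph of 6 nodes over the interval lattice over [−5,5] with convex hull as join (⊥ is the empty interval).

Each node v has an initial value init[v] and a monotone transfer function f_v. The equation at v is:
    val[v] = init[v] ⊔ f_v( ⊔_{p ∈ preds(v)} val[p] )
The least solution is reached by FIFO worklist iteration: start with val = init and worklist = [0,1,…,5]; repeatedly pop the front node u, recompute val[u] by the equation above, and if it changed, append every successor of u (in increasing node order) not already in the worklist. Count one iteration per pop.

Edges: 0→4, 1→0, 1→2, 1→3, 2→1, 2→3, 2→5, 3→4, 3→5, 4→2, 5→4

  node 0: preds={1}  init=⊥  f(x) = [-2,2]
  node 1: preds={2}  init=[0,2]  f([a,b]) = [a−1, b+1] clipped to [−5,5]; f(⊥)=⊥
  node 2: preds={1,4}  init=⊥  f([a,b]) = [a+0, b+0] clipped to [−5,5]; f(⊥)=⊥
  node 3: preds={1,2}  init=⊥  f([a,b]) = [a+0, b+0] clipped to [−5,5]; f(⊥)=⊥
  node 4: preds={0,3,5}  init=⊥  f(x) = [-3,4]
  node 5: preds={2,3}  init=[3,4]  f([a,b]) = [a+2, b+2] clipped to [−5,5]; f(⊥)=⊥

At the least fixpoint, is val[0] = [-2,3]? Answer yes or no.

no

Trace (26 dequeues):
  [1] u=0 | in [0,2] | out [-2,2] | prev ⊥ | push {}
  [2] u=1 | in ⊥ | out [0,2] | ==
  [3] u=2 | in [0,2] | out [0,2] | prev ⊥ | push {1}
  [4] u=3 | in [0,2] | out [0,2] | prev ⊥ | push {}
  [5] u=4 | in [-2,4] | out [-3,4] | prev ⊥ | push {2}
  [6] u=5 | in [0,2] | out [2,4] | prev [3,4] | push {4}
  [7] u=1 | in [0,2] | out [-1,3] | prev [0,2] | push {0,3}
  [8] u=2 | in [-3,4] | out [-3,4] | prev [0,2] | push {1,5}
  [9] u=4 | in [-2,4] | out [-3,4] | ==
  [10] u=0 | in [-1,3] | out [-2,2] | ==
  [11] u=3 | in [-3,4] | out [-3,4] | prev [0,2] | push {4}
  [12] u=1 | in [-3,4] | out [-4,5] | prev [-1,3] | push {0,2,3}
  [13] u=5 | in [-3,4] | out [-1,5] | prev [2,4] | push {}
  [14] u=4 | in [-3,5] | out [-3,4] | ==
  [15] u=0 | in [-4,5] | out [-2,2] | ==
  [16] u=2 | in [-4,5] | out [-4,5] | prev [-3,4] | push {1,5}
  [17] u=3 | in [-4,5] | out [-4,5] | prev [-3,4] | push {4}
  [18] u=1 | in [-4,5] | out [-5,5] | prev [-4,5] | push {0,2,3}
  [19] u=5 | in [-4,5] | out [-2,5] | prev [-1,5] | push {}
  [20] u=4 | in [-4,5] | out [-3,4] | ==
  [21] u=0 | in [-5,5] | out [-2,2] | ==
  [22] u=2 | in [-5,5] | out [-5,5] | prev [-4,5] | push {1,5}
  [23] u=3 | in [-5,5] | out [-5,5] | prev [-4,5] | push {4}
  [24] u=1 | in [-5,5] | out [-5,5] | ==
  [25] u=5 | in [-5,5] | out [-3,5] | prev [-2,5] | push {}
  [26] u=4 | in [-5,5] | out [-3,4] | ==

Converged values:
  [0] [-2,2]
  [1] [-5,5]
  [2] [-5,5]
  [3] [-5,5]
  [4] [-3,4]
  [5] [-3,5]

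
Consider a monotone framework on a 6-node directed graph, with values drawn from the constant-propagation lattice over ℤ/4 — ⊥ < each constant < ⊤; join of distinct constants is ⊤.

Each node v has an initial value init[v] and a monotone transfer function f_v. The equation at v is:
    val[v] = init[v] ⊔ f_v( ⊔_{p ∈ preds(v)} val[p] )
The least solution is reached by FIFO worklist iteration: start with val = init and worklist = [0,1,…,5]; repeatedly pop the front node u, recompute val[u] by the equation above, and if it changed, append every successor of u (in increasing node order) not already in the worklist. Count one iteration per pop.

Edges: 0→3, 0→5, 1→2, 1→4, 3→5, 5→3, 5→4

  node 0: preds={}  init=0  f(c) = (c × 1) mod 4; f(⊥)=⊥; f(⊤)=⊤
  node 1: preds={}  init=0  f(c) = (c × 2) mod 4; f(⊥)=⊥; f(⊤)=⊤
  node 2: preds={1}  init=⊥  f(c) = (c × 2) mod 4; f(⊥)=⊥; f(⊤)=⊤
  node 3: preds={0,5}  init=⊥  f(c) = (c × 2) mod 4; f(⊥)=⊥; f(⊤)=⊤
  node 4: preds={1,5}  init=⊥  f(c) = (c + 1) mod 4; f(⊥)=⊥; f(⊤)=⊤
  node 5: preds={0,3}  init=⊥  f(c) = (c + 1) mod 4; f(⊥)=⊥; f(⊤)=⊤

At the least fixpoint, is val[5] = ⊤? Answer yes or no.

Trace (11 dequeues):
  [1] u=0 | in ⊥ | out 0 | ==
  [2] u=1 | in ⊥ | out 0 | ==
  [3] u=2 | in 0 | out 0 | prev ⊥ | push {}
  [4] u=3 | in 0 | out 0 | prev ⊥ | push {}
  [5] u=4 | in 0 | out 1 | prev ⊥ | push {}
  [6] u=5 | in 0 | out 1 | prev ⊥ | push {3,4}
  [7] u=3 | in ⊤ | out ⊤ | prev 0 | push {5}
  [8] u=4 | in ⊤ | out ⊤ | prev 1 | push {}
  [9] u=5 | in ⊤ | out ⊤ | prev 1 | push {3,4}
  [10] u=3 | in ⊤ | out ⊤ | ==
  [11] u=4 | in ⊤ | out ⊤ | ==

Converged values:
  [0] 0
  [1] 0
  [2] 0
  [3] ⊤
  [4] ⊤
  [5] ⊤

yes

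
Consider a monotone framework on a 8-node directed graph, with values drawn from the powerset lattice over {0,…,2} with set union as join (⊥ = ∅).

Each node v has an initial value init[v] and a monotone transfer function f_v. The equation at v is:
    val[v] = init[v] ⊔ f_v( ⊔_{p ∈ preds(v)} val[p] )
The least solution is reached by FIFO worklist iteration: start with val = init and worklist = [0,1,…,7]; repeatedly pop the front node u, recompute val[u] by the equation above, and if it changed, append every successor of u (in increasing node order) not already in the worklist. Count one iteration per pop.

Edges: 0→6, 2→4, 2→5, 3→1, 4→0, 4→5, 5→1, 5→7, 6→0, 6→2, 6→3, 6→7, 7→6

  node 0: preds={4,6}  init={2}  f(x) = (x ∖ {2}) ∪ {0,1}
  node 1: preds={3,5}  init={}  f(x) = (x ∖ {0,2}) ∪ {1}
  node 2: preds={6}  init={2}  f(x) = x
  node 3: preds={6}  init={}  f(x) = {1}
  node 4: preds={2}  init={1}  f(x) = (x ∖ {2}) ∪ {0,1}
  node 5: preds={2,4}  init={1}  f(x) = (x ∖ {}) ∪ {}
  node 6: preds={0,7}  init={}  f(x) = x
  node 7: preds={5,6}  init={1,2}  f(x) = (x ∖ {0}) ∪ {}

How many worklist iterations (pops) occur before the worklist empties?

Worklist (14 pops):
  #1 pop 0: in={1} → {0,1,2} (was {2}); enqueue []
  #2 pop 1: in={1} → {1} (was {}); enqueue []
  #3 pop 2: in={} → {2} (no change)
  #4 pop 3: in={} → {1} (was {}); enqueue [1]
  #5 pop 4: in={2} → {0,1} (was {1}); enqueue [0]
  #6 pop 5: in={0,1,2} → {0,1,2} (was {1}); enqueue []
  #7 pop 6: in={0,1,2} → {0,1,2} (was {}); enqueue [2,3]
  #8 pop 7: in={0,1,2} → {1,2} (no change)
  #9 pop 1: in={0,1,2} → {1} (no change)
  #10 pop 0: in={0,1,2} → {0,1,2} (no change)
  #11 pop 2: in={0,1,2} → {0,1,2} (was {2}); enqueue [4,5]
  #12 pop 3: in={0,1,2} → {1} (no change)
  #13 pop 4: in={0,1,2} → {0,1} (no change)
  #14 pop 5: in={0,1,2} → {0,1,2} (no change)

Fixpoint:
  val[0] = {0,1,2}
  val[1] = {1}
  val[2] = {0,1,2}
  val[3] = {1}
  val[4] = {0,1}
  val[5] = {0,1,2}
  val[6] = {0,1,2}
  val[7] = {1,2}

14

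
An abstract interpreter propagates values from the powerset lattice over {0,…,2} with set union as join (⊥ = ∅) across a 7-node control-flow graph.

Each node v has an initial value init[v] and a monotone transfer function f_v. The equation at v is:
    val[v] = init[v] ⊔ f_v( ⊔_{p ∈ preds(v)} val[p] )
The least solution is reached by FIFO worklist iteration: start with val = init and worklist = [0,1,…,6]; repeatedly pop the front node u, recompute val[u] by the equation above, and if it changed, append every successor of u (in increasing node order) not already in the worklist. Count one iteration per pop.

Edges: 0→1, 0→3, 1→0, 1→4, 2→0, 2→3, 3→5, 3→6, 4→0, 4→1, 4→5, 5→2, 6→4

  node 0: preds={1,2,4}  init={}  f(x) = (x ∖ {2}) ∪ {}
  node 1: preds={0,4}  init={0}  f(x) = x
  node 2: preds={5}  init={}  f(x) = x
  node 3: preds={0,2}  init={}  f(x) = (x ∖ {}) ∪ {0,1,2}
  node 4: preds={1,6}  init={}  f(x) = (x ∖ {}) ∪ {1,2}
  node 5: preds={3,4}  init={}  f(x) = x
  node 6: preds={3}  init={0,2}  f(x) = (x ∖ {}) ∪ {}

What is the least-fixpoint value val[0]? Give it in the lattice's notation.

Iteration log — 13 steps:
  step 1. node 0  ⊔preds={0}  new={0}  old={}  +wl: 
  step 2. node 1  ⊔preds={0}  new={0}  stable
  step 3. node 2  ⊔preds={}  new={}  stable
  step 4. node 3  ⊔preds={0}  new={0,1,2}  old={}  +wl: 
  step 5. node 4  ⊔preds={0,2}  new={0,1,2}  old={}  +wl: 0,1
  step 6. node 5  ⊔preds={0,1,2}  new={0,1,2}  old={}  +wl: 2
  step 7. node 6  ⊔preds={0,1,2}  new={0,1,2}  old={0,2}  +wl: 4
  step 8. node 0  ⊔preds={0,1,2}  new={0,1}  old={0}  +wl: 3
  step 9. node 1  ⊔preds={0,1,2}  new={0,1,2}  old={0}  +wl: 0
  step 10. node 2  ⊔preds={0,1,2}  new={0,1,2}  old={}  +wl: 
  step 11. node 4  ⊔preds={0,1,2}  new={0,1,2}  stable
  step 12. node 3  ⊔preds={0,1,2}  new={0,1,2}  stable
  step 13. node 0  ⊔preds={0,1,2}  new={0,1}  stable

Least fixpoint reached:
  node 0: {0,1}
  node 1: {0,1,2}
  node 2: {0,1,2}
  node 3: {0,1,2}
  node 4: {0,1,2}
  node 5: {0,1,2}
  node 6: {0,1,2}

{0,1}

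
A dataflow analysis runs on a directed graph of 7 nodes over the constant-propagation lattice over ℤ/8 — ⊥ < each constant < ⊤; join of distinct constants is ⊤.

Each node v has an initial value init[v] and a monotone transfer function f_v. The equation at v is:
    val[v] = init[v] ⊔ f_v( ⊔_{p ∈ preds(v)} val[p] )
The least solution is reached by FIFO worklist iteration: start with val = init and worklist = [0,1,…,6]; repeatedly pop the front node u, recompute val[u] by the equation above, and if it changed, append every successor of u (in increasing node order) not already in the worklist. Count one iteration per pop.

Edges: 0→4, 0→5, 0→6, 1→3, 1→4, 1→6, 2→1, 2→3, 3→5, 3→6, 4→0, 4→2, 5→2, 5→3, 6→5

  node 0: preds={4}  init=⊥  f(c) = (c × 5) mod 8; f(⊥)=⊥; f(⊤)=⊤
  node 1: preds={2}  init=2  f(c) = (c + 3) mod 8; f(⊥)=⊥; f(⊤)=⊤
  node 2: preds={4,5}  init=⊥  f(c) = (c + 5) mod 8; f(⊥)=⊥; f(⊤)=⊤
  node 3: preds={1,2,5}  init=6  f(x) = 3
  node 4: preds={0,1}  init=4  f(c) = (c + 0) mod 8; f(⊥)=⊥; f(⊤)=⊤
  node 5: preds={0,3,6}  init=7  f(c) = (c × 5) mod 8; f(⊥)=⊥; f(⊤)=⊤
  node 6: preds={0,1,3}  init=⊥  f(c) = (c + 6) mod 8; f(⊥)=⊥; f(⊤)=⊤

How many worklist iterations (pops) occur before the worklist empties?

14

Trace (14 dequeues):
  [1] u=0 | in 4 | out 4 | prev ⊥ | push {}
  [2] u=1 | in ⊥ | out 2 | ==
  [3] u=2 | in ⊤ | out ⊤ | prev ⊥ | push {1}
  [4] u=3 | in ⊤ | out ⊤ | prev 6 | push {}
  [5] u=4 | in ⊤ | out ⊤ | prev 4 | push {0,2}
  [6] u=5 | in ⊤ | out ⊤ | prev 7 | push {3}
  [7] u=6 | in ⊤ | out ⊤ | prev ⊥ | push {5}
  [8] u=1 | in ⊤ | out ⊤ | prev 2 | push {4,6}
  [9] u=0 | in ⊤ | out ⊤ | prev 4 | push {}
  [10] u=2 | in ⊤ | out ⊤ | ==
  [11] u=3 | in ⊤ | out ⊤ | ==
  [12] u=5 | in ⊤ | out ⊤ | ==
  [13] u=4 | in ⊤ | out ⊤ | ==
  [14] u=6 | in ⊤ | out ⊤ | ==

Converged values:
  [0] ⊤
  [1] ⊤
  [2] ⊤
  [3] ⊤
  [4] ⊤
  [5] ⊤
  [6] ⊤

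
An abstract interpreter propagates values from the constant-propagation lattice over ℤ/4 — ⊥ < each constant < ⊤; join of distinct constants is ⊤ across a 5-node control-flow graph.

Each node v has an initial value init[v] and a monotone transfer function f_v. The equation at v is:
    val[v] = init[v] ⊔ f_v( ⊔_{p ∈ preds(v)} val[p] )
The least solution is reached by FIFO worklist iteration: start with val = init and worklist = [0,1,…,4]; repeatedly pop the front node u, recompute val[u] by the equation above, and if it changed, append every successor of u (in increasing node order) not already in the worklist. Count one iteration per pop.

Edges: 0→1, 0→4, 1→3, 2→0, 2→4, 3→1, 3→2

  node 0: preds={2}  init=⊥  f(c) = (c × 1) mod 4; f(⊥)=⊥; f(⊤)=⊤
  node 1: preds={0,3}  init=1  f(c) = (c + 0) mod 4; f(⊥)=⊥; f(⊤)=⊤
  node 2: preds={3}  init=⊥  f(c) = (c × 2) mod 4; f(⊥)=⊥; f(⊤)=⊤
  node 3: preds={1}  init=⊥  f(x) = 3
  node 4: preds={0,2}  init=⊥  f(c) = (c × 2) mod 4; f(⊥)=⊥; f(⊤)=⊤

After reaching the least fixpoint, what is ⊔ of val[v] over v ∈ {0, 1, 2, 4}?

⊤

Trace (11 dequeues):
  [1] u=0 | in ⊥ | out ⊥ | ==
  [2] u=1 | in ⊥ | out 1 | ==
  [3] u=2 | in ⊥ | out ⊥ | ==
  [4] u=3 | in 1 | out 3 | prev ⊥ | push {1,2}
  [5] u=4 | in ⊥ | out ⊥ | ==
  [6] u=1 | in 3 | out ⊤ | prev 1 | push {3}
  [7] u=2 | in 3 | out 2 | prev ⊥ | push {0,4}
  [8] u=3 | in ⊤ | out 3 | ==
  [9] u=0 | in 2 | out 2 | prev ⊥ | push {1}
  [10] u=4 | in 2 | out 0 | prev ⊥ | push {}
  [11] u=1 | in ⊤ | out ⊤ | ==

Converged values:
  [0] 2
  [1] ⊤
  [2] 2
  [3] 3
  [4] 0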